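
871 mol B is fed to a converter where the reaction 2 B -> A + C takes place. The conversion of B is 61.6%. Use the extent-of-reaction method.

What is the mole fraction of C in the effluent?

B reacted = 0.616 × 871 = 536.5 mol; ν_B = −2, so ξ = 536.5/2 = 268.3 mol.
Outlet amounts (n = n₀ + ν ξ):
  B: 871 − 2(268.3) = 334.5
  A: 0 + 1(268.3) = 268.3
  C: 0 + 1(268.3) = 268.3
Total out = 871 mol; y_C = 268.3 / 871 = 0.308.

0.308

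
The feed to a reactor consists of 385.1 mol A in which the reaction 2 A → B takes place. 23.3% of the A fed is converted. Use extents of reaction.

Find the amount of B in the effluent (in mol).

44.9 mol

A reacted = 0.233 × 385.1 = 89.73 mol; ν_A = −2, so ξ = 89.73/2 = 44.86 mol.
Outlet amounts (n = n₀ + ν ξ):
  A: 385.1 − 2(44.86) = 295.4
  B: 0 + 1(44.86) = 44.86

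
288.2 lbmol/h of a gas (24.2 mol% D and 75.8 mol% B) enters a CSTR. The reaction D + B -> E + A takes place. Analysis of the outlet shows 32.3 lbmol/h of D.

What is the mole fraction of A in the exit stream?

0.13

For D: n = n₀ − 1ξ → 32.3 = 69.74 − 1ξ, giving ξ = 37.44 lbmol/h.
Outlet amounts (n = n₀ + ν ξ):
  D: 69.74 − 1(37.44) = 32.3
  B: 218.5 − 1(37.44) = 181
  E: 0 + 1(37.44) = 37.44
  A: 0 + 1(37.44) = 37.44
Total out = 288.2 lbmol/h; y_A = 37.44 / 288.2 = 0.1299.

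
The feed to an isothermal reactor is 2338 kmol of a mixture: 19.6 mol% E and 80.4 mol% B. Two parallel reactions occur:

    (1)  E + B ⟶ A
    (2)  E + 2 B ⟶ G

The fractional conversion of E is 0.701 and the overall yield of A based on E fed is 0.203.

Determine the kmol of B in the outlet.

1330 kmol

Yield of A: 1ξ₁ / 458.2 = 0.203 → ξ₁ = 93.02 kmol.
Conversion of E: 1ξ₁ + 1ξ₂ = 0.701 × 458.2 = 321.2 → ξ₂ = 228.2 kmol.
Outlet amounts (n = n₀ + Σ ν·ξ):
  E: 458.2 − 1(93.02) − 1(228.2) = 137
  B: 1880 − 1(93.02) − 2(228.2) = 1330
  A: 0 + 1(93.02) = 93.02
  G: 0 + 1(228.2) = 228.2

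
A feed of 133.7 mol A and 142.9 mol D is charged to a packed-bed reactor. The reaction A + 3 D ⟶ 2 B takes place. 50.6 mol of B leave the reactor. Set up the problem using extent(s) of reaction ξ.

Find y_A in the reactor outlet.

For B: n = n₀ + 2ξ → 50.6 = 0 + 2ξ, giving ξ = 25.3 mol.
Outlet amounts (n = n₀ + ν ξ):
  A: 133.7 − 1(25.3) = 108.4
  D: 142.9 − 3(25.3) = 67
  B: 0 + 2(25.3) = 50.6
Total out = 226 mol; y_A = 108.4 / 226 = 0.4796.

0.48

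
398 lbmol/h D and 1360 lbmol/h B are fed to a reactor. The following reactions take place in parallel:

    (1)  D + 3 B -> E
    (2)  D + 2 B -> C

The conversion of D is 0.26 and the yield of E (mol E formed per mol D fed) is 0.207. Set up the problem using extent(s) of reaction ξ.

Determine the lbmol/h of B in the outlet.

Yield of E: 1ξ₁ / 398 = 0.207 → ξ₁ = 82.39 lbmol/h.
Conversion of D: 1ξ₁ + 1ξ₂ = 0.26 × 398 = 103.5 → ξ₂ = 21.09 lbmol/h.
Outlet amounts (n = n₀ + Σ ν·ξ):
  D: 398 − 1(82.39) − 1(21.09) = 294.5
  B: 1360 − 3(82.39) − 2(21.09) = 1071
  E: 0 + 1(82.39) = 82.39
  C: 0 + 1(21.09) = 21.09

1070 lbmol/h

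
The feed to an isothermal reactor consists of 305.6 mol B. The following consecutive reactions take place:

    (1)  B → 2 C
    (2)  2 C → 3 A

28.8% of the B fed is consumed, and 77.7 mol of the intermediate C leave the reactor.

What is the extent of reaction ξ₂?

Conversion of B: B consumed = 1ξ₁ = 0.288 × 305.6 → ξ₁ = 88.01 mol.
C balance: n_C = 0 + 2ξ₁ − 2ξ₂ = 77.7 → ξ₂ = (2·88.01 − 77.7)/2 = 49.16 mol.
Outlet amounts (n = n₀ + Σ ν·ξ):
  B: 305.6 − 1(88.01) = 217.6
  C: 0 + 2(88.01) − 2(49.16) = 77.7
  A: 0 + 3(49.16) = 147.5

ξ₂ = 49.2 mol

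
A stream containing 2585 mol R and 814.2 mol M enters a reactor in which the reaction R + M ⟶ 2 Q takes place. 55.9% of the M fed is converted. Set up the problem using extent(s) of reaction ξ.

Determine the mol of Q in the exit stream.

910 mol

M reacted = 0.559 × 814.2 = 455.1 mol; ν_M = −1, so ξ = 455.1/1 = 455.1 mol.
Outlet amounts (n = n₀ + ν ξ):
  R: 2585 − 1(455.1) = 2130
  M: 814.2 − 1(455.1) = 359.1
  Q: 0 + 2(455.1) = 910.3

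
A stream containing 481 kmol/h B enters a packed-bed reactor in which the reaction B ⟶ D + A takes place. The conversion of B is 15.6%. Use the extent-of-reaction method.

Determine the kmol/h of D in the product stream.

75 kmol/h

B reacted = 0.156 × 481 = 75.04 kmol/h; ν_B = −1, so ξ = 75.04/1 = 75.04 kmol/h.
Outlet amounts (n = n₀ + ν ξ):
  B: 481 − 1(75.04) = 406
  D: 0 + 1(75.04) = 75.04
  A: 0 + 1(75.04) = 75.04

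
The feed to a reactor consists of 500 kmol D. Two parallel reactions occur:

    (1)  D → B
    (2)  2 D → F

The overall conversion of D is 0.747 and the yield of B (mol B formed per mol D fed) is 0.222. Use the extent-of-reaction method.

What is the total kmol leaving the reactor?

Yield of B: 1ξ₁ / 500 = 0.222 → ξ₁ = 111 kmol.
Conversion of D: 1ξ₁ + 2ξ₂ = 0.747 × 500 = 373.5 → ξ₂ = 131.2 kmol.
Outlet amounts (n = n₀ + Σ ν·ξ):
  D: 500 − 1(111) − 2(131.2) = 126.5
  B: 0 + 1(111) = 111
  F: 0 + 1(131.2) = 131.2
Total out = 126.5 + 111 + 131.2 = 368.8 kmol.

369 kmol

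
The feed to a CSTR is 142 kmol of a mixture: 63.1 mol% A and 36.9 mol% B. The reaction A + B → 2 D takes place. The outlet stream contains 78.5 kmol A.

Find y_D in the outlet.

For A: n = n₀ − 1ξ → 78.5 = 89.6 − 1ξ, giving ξ = 11.1 kmol.
Outlet amounts (n = n₀ + ν ξ):
  A: 89.6 − 1(11.1) = 78.5
  B: 52.4 − 1(11.1) = 41.3
  D: 0 + 2(11.1) = 22.2
Total out = 142 kmol; y_D = 22.2 / 142 = 0.1564.

0.156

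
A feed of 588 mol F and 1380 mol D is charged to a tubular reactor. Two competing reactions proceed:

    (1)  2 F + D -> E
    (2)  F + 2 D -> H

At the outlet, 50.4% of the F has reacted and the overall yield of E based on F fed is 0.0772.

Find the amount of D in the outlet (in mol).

923 mol

Yield of E: 1ξ₁ / 588 = 0.0772 → ξ₁ = 45.39 mol.
Conversion of F: 2ξ₁ + 1ξ₂ = 0.504 × 588 = 296.4 → ξ₂ = 205.6 mol.
Outlet amounts (n = n₀ + Σ ν·ξ):
  F: 588 − 2(45.39) − 1(205.6) = 291.6
  D: 1380 − 1(45.39) − 2(205.6) = 923.5
  E: 0 + 1(45.39) = 45.39
  H: 0 + 1(205.6) = 205.6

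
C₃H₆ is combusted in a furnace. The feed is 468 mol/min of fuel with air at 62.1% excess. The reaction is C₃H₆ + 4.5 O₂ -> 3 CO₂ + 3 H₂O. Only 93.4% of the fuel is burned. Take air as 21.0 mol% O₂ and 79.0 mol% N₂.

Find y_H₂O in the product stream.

0.0774

Stoichiometric O₂ = 4.5 × 468 = 2106 mol/min; O₂ fed = 2106 × 1.621 = 3414 mol/min.
N₂ fed = 3414 × 79/21 = 12840 mol/min.
Fuel reacted = 0.934 × 468 → ξ = 437.1 mol/min.
Outlet (n = n₀ + ν ξ):
  C₃H₆: 468 − 1(437.1) = 30.89
  O₂: 3414 − 4.5(437.1) = 1447
  N₂: 12840 (inert)
  CO₂: 0 + 3(437.1) = 1311
  H₂O: 0 + 3(437.1) = 1311
Total out = 16940 mol/min; y_H₂O = 1311 / 16940 = 0.0774.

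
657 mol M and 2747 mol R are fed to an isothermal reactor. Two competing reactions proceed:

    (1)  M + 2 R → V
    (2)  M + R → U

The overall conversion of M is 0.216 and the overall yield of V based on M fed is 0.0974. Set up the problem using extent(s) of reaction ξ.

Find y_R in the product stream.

Yield of V: 1ξ₁ / 657 = 0.0974 → ξ₁ = 63.99 mol.
Conversion of M: 1ξ₁ + 1ξ₂ = 0.216 × 657 = 141.9 → ξ₂ = 77.92 mol.
Outlet amounts (n = n₀ + Σ ν·ξ):
  M: 657 − 1(63.99) − 1(77.92) = 515.1
  R: 2747 − 2(63.99) − 1(77.92) = 2541
  V: 0 + 1(63.99) = 63.99
  U: 0 + 1(77.92) = 77.92
Total out = 3198 mol; y_R = 2541 / 3198 = 0.7946.

0.795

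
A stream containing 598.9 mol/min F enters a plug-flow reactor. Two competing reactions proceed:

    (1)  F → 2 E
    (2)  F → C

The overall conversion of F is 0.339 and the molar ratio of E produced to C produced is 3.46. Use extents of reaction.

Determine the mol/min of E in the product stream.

Conversion of F: F consumed = 0.339 × 598.9 = 203 mol/min = 1ξ₁ + 1ξ₂.
Selectivity: 2ξ₁ / (1ξ₂) = 3.46 → ξ₁ = 1.73 ξ₂.
Substitute: (1·1.73 + 1) ξ₂ = 203 → ξ₂ = 74.37 mol/min, ξ₁ = 128.7 mol/min.
Outlet amounts (n = n₀ + Σ ν·ξ):
  F: 598.9 − 1(128.7) − 1(74.37) = 395.9
  E: 0 + 2(128.7) = 257.3
  C: 0 + 1(74.37) = 74.37

257 mol/min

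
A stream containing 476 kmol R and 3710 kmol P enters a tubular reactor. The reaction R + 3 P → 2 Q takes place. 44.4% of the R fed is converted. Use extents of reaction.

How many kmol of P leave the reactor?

R reacted = 0.444 × 476 = 211.3 kmol; ν_R = −1, so ξ = 211.3/1 = 211.3 kmol.
Outlet amounts (n = n₀ + ν ξ):
  R: 476 − 1(211.3) = 264.7
  P: 3710 − 3(211.3) = 3076
  Q: 0 + 2(211.3) = 422.7

3080 kmol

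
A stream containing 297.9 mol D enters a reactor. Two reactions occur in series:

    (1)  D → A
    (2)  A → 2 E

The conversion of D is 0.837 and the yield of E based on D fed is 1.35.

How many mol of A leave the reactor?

Conversion of D: D consumed = 1ξ₁ = 0.837 × 297.9 → ξ₁ = 249.3 mol.
Yield of E: 2ξ₂ / 297.9 = 1.35 → ξ₂ = 201.1 mol.
Outlet amounts (n = n₀ + Σ ν·ξ):
  D: 297.9 − 1(249.3) = 48.56
  A: 0 + 1(249.3) − 1(201.1) = 48.26
  E: 0 + 2(201.1) = 402.2

48.3 mol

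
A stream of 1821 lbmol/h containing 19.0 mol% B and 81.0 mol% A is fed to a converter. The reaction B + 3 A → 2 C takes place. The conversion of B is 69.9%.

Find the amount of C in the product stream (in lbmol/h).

484 lbmol/h

B reacted = 0.699 × 346 = 241.8 lbmol/h; ν_B = −1, so ξ = 241.8/1 = 241.8 lbmol/h.
Outlet amounts (n = n₀ + ν ξ):
  B: 346 − 1(241.8) = 104.1
  A: 1475 − 3(241.8) = 749.5
  C: 0 + 2(241.8) = 483.7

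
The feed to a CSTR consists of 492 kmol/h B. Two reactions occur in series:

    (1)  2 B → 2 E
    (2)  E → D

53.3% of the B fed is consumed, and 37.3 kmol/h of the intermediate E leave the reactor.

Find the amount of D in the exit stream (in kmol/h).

225 kmol/h

Conversion of B: B consumed = 2ξ₁ = 0.533 × 492 → ξ₁ = 131.1 kmol/h.
E balance: n_E = 0 + 2ξ₁ − 1ξ₂ = 37.3 → ξ₂ = (2·131.1 − 37.3)/1 = 224.9 kmol/h.
Outlet amounts (n = n₀ + Σ ν·ξ):
  B: 492 − 2(131.1) = 229.8
  E: 0 + 2(131.1) − 1(224.9) = 37.3
  D: 0 + 1(224.9) = 224.9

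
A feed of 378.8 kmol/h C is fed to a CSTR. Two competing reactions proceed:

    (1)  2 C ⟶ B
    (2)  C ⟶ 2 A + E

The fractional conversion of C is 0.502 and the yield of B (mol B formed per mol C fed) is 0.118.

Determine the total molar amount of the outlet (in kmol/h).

Yield of B: 1ξ₁ / 378.8 = 0.118 → ξ₁ = 44.7 kmol/h.
Conversion of C: 2ξ₁ + 1ξ₂ = 0.502 × 378.8 = 190.2 → ξ₂ = 100.8 kmol/h.
Outlet amounts (n = n₀ + Σ ν·ξ):
  C: 378.8 − 2(44.7) − 1(100.8) = 188.6
  B: 0 + 1(44.7) = 44.7
  A: 0 + 2(100.8) = 201.5
  E: 0 + 1(100.8) = 100.8
Total out = 188.6 + 44.7 + 201.5 + 100.8 = 535.6 kmol/h.

536 kmol/h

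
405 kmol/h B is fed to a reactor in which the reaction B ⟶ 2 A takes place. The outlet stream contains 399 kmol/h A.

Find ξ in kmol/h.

ξ = 200 kmol/h

For A: n = n₀ + 2ξ → 399 = 0 + 2ξ, giving ξ = 199.5 kmol/h.
Outlet amounts (n = n₀ + ν ξ):
  B: 405 − 1(199.5) = 205.5
  A: 0 + 2(199.5) = 399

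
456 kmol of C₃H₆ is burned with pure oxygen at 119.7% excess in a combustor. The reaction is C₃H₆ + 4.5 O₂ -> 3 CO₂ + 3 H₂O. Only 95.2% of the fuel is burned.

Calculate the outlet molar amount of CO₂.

Stoichiometric O₂ = 4.5 × 456 = 2052 kmol; O₂ fed = 2052 × 2.197 = 4508 kmol.
Fuel reacted = 0.952 × 456 → ξ = 434.1 kmol.
Outlet (n = n₀ + ν ξ):
  C₃H₆: 456 − 1(434.1) = 21.89
  O₂: 4508 − 4.5(434.1) = 2555
  CO₂: 0 + 3(434.1) = 1302
  H₂O: 0 + 3(434.1) = 1302

1300 kmol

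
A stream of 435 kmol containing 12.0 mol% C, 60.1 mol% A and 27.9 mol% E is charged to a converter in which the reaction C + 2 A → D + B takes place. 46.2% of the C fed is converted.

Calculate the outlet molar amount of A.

C reacted = 0.462 × 52.2 = 24.12 kmol; ν_C = −1, so ξ = 24.12/1 = 24.12 kmol.
Outlet amounts (n = n₀ + ν ξ):
  C: 52.2 − 1(24.12) = 28.08
  A: 261.4 − 2(24.12) = 213.2
  D: 0 + 1(24.12) = 24.12
  B: 0 + 1(24.12) = 24.12
  E: 121.4 (inert)

213 kmol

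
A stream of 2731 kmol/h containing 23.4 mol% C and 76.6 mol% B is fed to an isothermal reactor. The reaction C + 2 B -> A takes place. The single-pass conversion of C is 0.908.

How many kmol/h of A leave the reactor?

580 kmol/h

C reacted = 0.908 × 639.1 = 580.3 kmol/h; ν_C = −1, so ξ = 580.3/1 = 580.3 kmol/h.
Outlet amounts (n = n₀ + ν ξ):
  C: 639.1 − 1(580.3) = 58.79
  B: 2092 − 2(580.3) = 931.4
  A: 0 + 1(580.3) = 580.3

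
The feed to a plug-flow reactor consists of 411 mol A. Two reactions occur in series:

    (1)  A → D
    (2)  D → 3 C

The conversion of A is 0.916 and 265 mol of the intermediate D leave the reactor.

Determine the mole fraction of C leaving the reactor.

0.528

Conversion of A: A consumed = 1ξ₁ = 0.916 × 411 → ξ₁ = 376.5 mol.
D balance: n_D = 0 + 1ξ₁ − 1ξ₂ = 265 → ξ₂ = (1·376.5 − 265)/1 = 111.5 mol.
Outlet amounts (n = n₀ + Σ ν·ξ):
  A: 411 − 1(376.5) = 34.52
  D: 0 + 1(376.5) − 1(111.5) = 265
  C: 0 + 3(111.5) = 334.4
Total out = 634 mol; y_C = 334.4 / 634 = 0.5275.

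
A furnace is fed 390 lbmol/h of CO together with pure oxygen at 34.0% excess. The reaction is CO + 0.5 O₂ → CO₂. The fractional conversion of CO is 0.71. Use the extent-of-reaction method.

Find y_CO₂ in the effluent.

0.54

Stoichiometric O₂ = 0.5 × 390 = 195 lbmol/h; O₂ fed = 195 × 1.340 = 261.3 lbmol/h.
Fuel reacted = 0.71 × 390 → ξ = 276.9 lbmol/h.
Outlet (n = n₀ + ν ξ):
  CO: 390 − 1(276.9) = 113.1
  O₂: 261.3 − 0.5(276.9) = 122.9
  CO₂: 0 + 1(276.9) = 276.9
Total out = 512.9 lbmol/h; y_CO₂ = 276.9 / 512.9 = 0.5399.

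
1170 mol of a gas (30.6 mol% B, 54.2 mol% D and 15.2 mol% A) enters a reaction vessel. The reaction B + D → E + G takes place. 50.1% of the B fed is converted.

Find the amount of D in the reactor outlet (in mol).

B reacted = 0.501 × 358 = 179.4 mol; ν_B = −1, so ξ = 179.4/1 = 179.4 mol.
Outlet amounts (n = n₀ + ν ξ):
  B: 358 − 1(179.4) = 178.7
  D: 634.1 − 1(179.4) = 454.8
  E: 0 + 1(179.4) = 179.4
  G: 0 + 1(179.4) = 179.4
  A: 177.8 (inert)

455 mol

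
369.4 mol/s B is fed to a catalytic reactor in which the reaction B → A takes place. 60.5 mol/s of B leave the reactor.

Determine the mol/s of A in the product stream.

309 mol/s

For B: n = n₀ − 1ξ → 60.5 = 369.4 − 1ξ, giving ξ = 308.9 mol/s.
Outlet amounts (n = n₀ + ν ξ):
  B: 369.4 − 1(308.9) = 60.5
  A: 0 + 1(308.9) = 308.9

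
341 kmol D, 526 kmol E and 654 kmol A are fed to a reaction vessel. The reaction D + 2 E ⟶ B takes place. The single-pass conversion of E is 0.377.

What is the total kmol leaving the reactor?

E reacted = 0.377 × 526 = 198.3 kmol; ν_E = −2, so ξ = 198.3/2 = 99.15 kmol.
Outlet amounts (n = n₀ + ν ξ):
  D: 341 − 1(99.15) = 241.8
  E: 526 − 2(99.15) = 327.7
  B: 0 + 1(99.15) = 99.15
  A: 654 (inert)
Total out = 241.8 + 327.7 + 99.15 + 654 = 1323 kmol.

1320 kmol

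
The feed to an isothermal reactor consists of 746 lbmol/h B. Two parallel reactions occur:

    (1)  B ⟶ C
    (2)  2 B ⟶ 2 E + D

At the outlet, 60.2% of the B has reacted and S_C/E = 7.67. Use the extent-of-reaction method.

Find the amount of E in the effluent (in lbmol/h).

51.8 lbmol/h

Conversion of B: B consumed = 0.602 × 746 = 449.1 lbmol/h = 1ξ₁ + 2ξ₂.
Selectivity: 1ξ₁ / (2ξ₂) = 7.67 → ξ₁ = 15.34 ξ₂.
Substitute: (1·15.34 + 2) ξ₂ = 449.1 → ξ₂ = 25.9 lbmol/h, ξ₁ = 397.3 lbmol/h.
Outlet amounts (n = n₀ + Σ ν·ξ):
  B: 746 − 1(397.3) − 2(25.9) = 296.9
  C: 0 + 1(397.3) = 397.3
  E: 0 + 2(25.9) = 51.8
  D: 0 + 1(25.9) = 25.9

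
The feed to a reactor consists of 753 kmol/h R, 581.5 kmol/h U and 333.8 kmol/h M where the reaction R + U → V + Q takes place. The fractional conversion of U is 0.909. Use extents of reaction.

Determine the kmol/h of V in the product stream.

U reacted = 0.909 × 581.5 = 528.6 kmol/h; ν_U = −1, so ξ = 528.6/1 = 528.6 kmol/h.
Outlet amounts (n = n₀ + ν ξ):
  R: 753 − 1(528.6) = 224.4
  U: 581.5 − 1(528.6) = 52.92
  V: 0 + 1(528.6) = 528.6
  Q: 0 + 1(528.6) = 528.6
  M: 333.8 (inert)

529 kmol/h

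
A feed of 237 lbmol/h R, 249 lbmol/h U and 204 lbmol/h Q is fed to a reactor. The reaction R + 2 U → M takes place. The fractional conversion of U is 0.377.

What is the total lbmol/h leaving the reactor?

U reacted = 0.377 × 249 = 93.87 lbmol/h; ν_U = −2, so ξ = 93.87/2 = 46.94 lbmol/h.
Outlet amounts (n = n₀ + ν ξ):
  R: 237 − 1(46.94) = 190.1
  U: 249 − 2(46.94) = 155.1
  M: 0 + 1(46.94) = 46.94
  Q: 204 (inert)
Total out = 190.1 + 155.1 + 46.94 + 204 = 596.1 lbmol/h.

596 lbmol/h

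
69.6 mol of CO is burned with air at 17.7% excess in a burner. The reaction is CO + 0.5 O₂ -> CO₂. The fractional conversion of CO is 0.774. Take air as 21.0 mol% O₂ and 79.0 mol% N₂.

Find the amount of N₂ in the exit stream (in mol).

Stoichiometric O₂ = 0.5 × 69.6 = 34.8 mol; O₂ fed = 34.8 × 1.177 = 40.96 mol.
N₂ fed = 40.96 × 79/21 = 154.1 mol.
Fuel reacted = 0.774 × 69.6 → ξ = 53.87 mol.
Outlet (n = n₀ + ν ξ):
  CO: 69.6 − 1(53.87) = 15.73
  O₂: 40.96 − 0.5(53.87) = 14.02
  N₂: 154.1 (inert)
  CO₂: 0 + 1(53.87) = 53.87

154 mol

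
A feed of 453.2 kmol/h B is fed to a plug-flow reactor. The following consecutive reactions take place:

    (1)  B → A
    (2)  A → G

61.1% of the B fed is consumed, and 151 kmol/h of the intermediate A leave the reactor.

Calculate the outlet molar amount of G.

Conversion of B: B consumed = 1ξ₁ = 0.611 × 453.2 → ξ₁ = 276.9 kmol/h.
A balance: n_A = 0 + 1ξ₁ − 1ξ₂ = 151 → ξ₂ = (1·276.9 − 151)/1 = 125.9 kmol/h.
Outlet amounts (n = n₀ + Σ ν·ξ):
  B: 453.2 − 1(276.9) = 176.3
  A: 0 + 1(276.9) − 1(125.9) = 151
  G: 0 + 1(125.9) = 125.9

126 kmol/h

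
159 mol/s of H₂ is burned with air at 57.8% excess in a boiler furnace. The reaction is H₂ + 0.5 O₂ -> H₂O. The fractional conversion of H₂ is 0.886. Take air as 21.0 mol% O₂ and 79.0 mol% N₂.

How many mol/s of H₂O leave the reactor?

141 mol/s

Stoichiometric O₂ = 0.5 × 159 = 79.5 mol/s; O₂ fed = 79.5 × 1.578 = 125.5 mol/s.
N₂ fed = 125.5 × 79/21 = 471.9 mol/s.
Fuel reacted = 0.886 × 159 → ξ = 140.9 mol/s.
Outlet (n = n₀ + ν ξ):
  H₂: 159 − 1(140.9) = 18.13
  O₂: 125.5 − 0.5(140.9) = 55.01
  N₂: 471.9 (inert)
  H₂O: 0 + 1(140.9) = 140.9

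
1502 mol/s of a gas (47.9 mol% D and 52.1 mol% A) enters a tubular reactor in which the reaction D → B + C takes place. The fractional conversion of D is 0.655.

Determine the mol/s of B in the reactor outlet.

D reacted = 0.655 × 719.5 = 471.2 mol/s; ν_D = −1, so ξ = 471.2/1 = 471.2 mol/s.
Outlet amounts (n = n₀ + ν ξ):
  D: 719.5 − 1(471.2) = 248.2
  B: 0 + 1(471.2) = 471.2
  C: 0 + 1(471.2) = 471.2
  A: 782.5 (inert)

471 mol/s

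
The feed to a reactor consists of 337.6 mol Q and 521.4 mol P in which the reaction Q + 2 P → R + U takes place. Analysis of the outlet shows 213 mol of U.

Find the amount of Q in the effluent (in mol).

For U: n = n₀ + 1ξ → 213 = 0 + 1ξ, giving ξ = 213 mol.
Outlet amounts (n = n₀ + ν ξ):
  Q: 337.6 − 1(213) = 124.6
  P: 521.4 − 2(213) = 95.4
  R: 0 + 1(213) = 213
  U: 0 + 1(213) = 213

125 mol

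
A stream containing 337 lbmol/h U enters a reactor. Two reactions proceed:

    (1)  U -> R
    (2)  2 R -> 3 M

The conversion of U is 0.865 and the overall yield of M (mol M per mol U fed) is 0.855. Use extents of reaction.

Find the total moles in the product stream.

433 lbmol/h

Conversion of U: U consumed = 1ξ₁ = 0.865 × 337 → ξ₁ = 291.5 lbmol/h.
Yield of M: 3ξ₂ / 337 = 0.855 → ξ₂ = 96.05 lbmol/h.
Outlet amounts (n = n₀ + Σ ν·ξ):
  U: 337 − 1(291.5) = 45.5
  R: 0 + 1(291.5) − 2(96.05) = 99.41
  M: 0 + 3(96.05) = 288.1
Total out = 45.5 + 99.41 + 288.1 = 433 lbmol/h.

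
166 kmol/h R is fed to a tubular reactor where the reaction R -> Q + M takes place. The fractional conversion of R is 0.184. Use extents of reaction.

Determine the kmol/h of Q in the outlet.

R reacted = 0.184 × 166 = 30.54 kmol/h; ν_R = −1, so ξ = 30.54/1 = 30.54 kmol/h.
Outlet amounts (n = n₀ + ν ξ):
  R: 166 − 1(30.54) = 135.5
  Q: 0 + 1(30.54) = 30.54
  M: 0 + 1(30.54) = 30.54

30.5 kmol/h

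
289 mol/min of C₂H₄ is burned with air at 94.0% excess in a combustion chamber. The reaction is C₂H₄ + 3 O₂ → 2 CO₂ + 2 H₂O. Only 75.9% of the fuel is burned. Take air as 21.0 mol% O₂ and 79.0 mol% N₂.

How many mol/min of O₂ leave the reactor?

Stoichiometric O₂ = 3 × 289 = 867 mol/min; O₂ fed = 867 × 1.940 = 1682 mol/min.
N₂ fed = 1682 × 79/21 = 6327 mol/min.
Fuel reacted = 0.759 × 289 → ξ = 219.4 mol/min.
Outlet (n = n₀ + ν ξ):
  C₂H₄: 289 − 1(219.4) = 69.65
  O₂: 1682 − 3(219.4) = 1024
  N₂: 6327 (inert)
  CO₂: 0 + 2(219.4) = 438.7
  H₂O: 0 + 2(219.4) = 438.7

1020 mol/min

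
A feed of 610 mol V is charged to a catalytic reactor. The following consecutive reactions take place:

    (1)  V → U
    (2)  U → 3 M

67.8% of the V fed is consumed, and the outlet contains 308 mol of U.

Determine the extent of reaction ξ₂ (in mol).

Conversion of V: V consumed = 1ξ₁ = 0.678 × 610 → ξ₁ = 413.6 mol.
U balance: n_U = 0 + 1ξ₁ − 1ξ₂ = 308 → ξ₂ = (1·413.6 − 308)/1 = 105.6 mol.
Outlet amounts (n = n₀ + Σ ν·ξ):
  V: 610 − 1(413.6) = 196.4
  U: 0 + 1(413.6) − 1(105.6) = 308
  M: 0 + 3(105.6) = 316.7

ξ₂ = 106 mol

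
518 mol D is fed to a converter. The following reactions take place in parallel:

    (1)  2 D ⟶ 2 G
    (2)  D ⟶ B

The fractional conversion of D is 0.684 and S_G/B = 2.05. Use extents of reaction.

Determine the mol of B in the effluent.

116 mol

Conversion of D: D consumed = 0.684 × 518 = 354.3 mol = 2ξ₁ + 1ξ₂.
Selectivity: 2ξ₁ / (1ξ₂) = 2.05 → ξ₁ = 1.025 ξ₂.
Substitute: (2·1.025 + 1) ξ₂ = 354.3 → ξ₂ = 116.2 mol, ξ₁ = 119.1 mol.
Outlet amounts (n = n₀ + Σ ν·ξ):
  D: 518 − 2(119.1) − 1(116.2) = 163.7
  G: 0 + 2(119.1) = 238.1
  B: 0 + 1(116.2) = 116.2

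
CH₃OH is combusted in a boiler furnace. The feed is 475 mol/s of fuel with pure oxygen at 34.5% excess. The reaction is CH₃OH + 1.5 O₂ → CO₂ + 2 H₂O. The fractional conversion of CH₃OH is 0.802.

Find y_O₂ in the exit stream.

0.238

Stoichiometric O₂ = 1.5 × 475 = 712.5 mol/s; O₂ fed = 712.5 × 1.345 = 958.3 mol/s.
Fuel reacted = 0.802 × 475 → ξ = 381 mol/s.
Outlet (n = n₀ + ν ξ):
  CH₃OH: 475 − 1(381) = 94.05
  O₂: 958.3 − 1.5(381) = 386.9
  CO₂: 0 + 1(381) = 381
  H₂O: 0 + 2(381) = 761.9
Total out = 1624 mol/s; y_O₂ = 386.9 / 1624 = 0.2383.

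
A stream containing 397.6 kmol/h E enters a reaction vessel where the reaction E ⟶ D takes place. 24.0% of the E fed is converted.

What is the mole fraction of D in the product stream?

E reacted = 0.24 × 397.6 = 95.42 kmol/h; ν_E = −1, so ξ = 95.42/1 = 95.42 kmol/h.
Outlet amounts (n = n₀ + ν ξ):
  E: 397.6 − 1(95.42) = 302.2
  D: 0 + 1(95.42) = 95.42
Total out = 397.6 kmol/h; y_D = 95.42 / 397.6 = 0.24.

0.24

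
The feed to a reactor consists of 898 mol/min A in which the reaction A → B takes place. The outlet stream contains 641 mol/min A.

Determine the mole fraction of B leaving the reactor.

For A: n = n₀ − 1ξ → 641 = 898 − 1ξ, giving ξ = 257 mol/min.
Outlet amounts (n = n₀ + ν ξ):
  A: 898 − 1(257) = 641
  B: 0 + 1(257) = 257
Total out = 898 mol/min; y_B = 257 / 898 = 0.2862.

0.286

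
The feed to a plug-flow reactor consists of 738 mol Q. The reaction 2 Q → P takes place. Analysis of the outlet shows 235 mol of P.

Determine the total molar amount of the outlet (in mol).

503 mol

For P: n = n₀ + 1ξ → 235 = 0 + 1ξ, giving ξ = 235 mol.
Outlet amounts (n = n₀ + ν ξ):
  Q: 738 − 2(235) = 268
  P: 0 + 1(235) = 235
Total out = 268 + 235 = 503 mol.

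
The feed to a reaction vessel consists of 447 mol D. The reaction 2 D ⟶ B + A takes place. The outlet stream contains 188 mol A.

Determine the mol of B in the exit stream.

For A: n = n₀ + 1ξ → 188 = 0 + 1ξ, giving ξ = 188 mol.
Outlet amounts (n = n₀ + ν ξ):
  D: 447 − 2(188) = 71
  B: 0 + 1(188) = 188
  A: 0 + 1(188) = 188

188 mol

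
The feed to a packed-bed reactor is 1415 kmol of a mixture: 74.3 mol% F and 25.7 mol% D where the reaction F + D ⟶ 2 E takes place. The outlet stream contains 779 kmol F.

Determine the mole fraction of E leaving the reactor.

For F: n = n₀ − 1ξ → 779 = 1051 − 1ξ, giving ξ = 272.3 kmol.
Outlet amounts (n = n₀ + ν ξ):
  F: 1051 − 1(272.3) = 779
  D: 363.7 − 1(272.3) = 91.31
  E: 0 + 2(272.3) = 544.7
Total out = 1415 kmol; y_E = 544.7 / 1415 = 0.3849.

0.385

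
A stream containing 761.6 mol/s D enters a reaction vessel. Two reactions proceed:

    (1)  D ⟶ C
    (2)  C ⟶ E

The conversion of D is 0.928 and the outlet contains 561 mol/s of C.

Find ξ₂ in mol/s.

Conversion of D: D consumed = 1ξ₁ = 0.928 × 761.6 → ξ₁ = 706.8 mol/s.
C balance: n_C = 0 + 1ξ₁ − 1ξ₂ = 561 → ξ₂ = (1·706.8 − 561)/1 = 145.8 mol/s.
Outlet amounts (n = n₀ + Σ ν·ξ):
  D: 761.6 − 1(706.8) = 54.84
  C: 0 + 1(706.8) − 1(145.8) = 561
  E: 0 + 1(145.8) = 145.8

ξ₂ = 146 mol/s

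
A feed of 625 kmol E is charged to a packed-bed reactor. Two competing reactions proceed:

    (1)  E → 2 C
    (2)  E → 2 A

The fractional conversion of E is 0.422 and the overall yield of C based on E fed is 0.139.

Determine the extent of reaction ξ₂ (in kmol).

ξ₂ = 220 kmol

Yield of C: 2ξ₁ / 625 = 0.139 → ξ₁ = 43.44 kmol.
Conversion of E: 1ξ₁ + 1ξ₂ = 0.422 × 625 = 263.8 → ξ₂ = 220.3 kmol.
Outlet amounts (n = n₀ + Σ ν·ξ):
  E: 625 − 1(43.44) − 1(220.3) = 361.2
  C: 0 + 2(43.44) = 86.88
  A: 0 + 2(220.3) = 440.6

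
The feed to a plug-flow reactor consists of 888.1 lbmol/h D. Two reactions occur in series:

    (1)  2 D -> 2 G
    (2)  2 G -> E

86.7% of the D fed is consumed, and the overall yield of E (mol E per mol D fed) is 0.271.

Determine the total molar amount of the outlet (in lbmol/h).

647 lbmol/h

Conversion of D: D consumed = 2ξ₁ = 0.867 × 888.1 → ξ₁ = 385 lbmol/h.
Yield of E: 1ξ₂ / 888.1 = 0.271 → ξ₂ = 240.7 lbmol/h.
Outlet amounts (n = n₀ + Σ ν·ξ):
  D: 888.1 − 2(385) = 118.1
  G: 0 + 2(385) − 2(240.7) = 288.6
  E: 0 + 1(240.7) = 240.7
Total out = 118.1 + 288.6 + 240.7 = 647.4 lbmol/h.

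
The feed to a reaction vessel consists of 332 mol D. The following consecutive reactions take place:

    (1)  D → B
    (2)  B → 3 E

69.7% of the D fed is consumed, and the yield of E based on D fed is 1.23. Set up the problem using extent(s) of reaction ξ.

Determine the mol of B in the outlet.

95.3 mol

Conversion of D: D consumed = 1ξ₁ = 0.697 × 332 → ξ₁ = 231.4 mol.
Yield of E: 3ξ₂ / 332 = 1.23 → ξ₂ = 136.1 mol.
Outlet amounts (n = n₀ + Σ ν·ξ):
  D: 332 − 1(231.4) = 100.6
  B: 0 + 1(231.4) − 1(136.1) = 95.28
  E: 0 + 3(136.1) = 408.4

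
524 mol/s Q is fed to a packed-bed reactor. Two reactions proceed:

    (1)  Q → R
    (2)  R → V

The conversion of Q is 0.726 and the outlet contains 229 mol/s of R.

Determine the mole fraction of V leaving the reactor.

Conversion of Q: Q consumed = 1ξ₁ = 0.726 × 524 → ξ₁ = 380.4 mol/s.
R balance: n_R = 0 + 1ξ₁ − 1ξ₂ = 229 → ξ₂ = (1·380.4 − 229)/1 = 151.4 mol/s.
Outlet amounts (n = n₀ + Σ ν·ξ):
  Q: 524 − 1(380.4) = 143.6
  R: 0 + 1(380.4) − 1(151.4) = 229
  V: 0 + 1(151.4) = 151.4
Total out = 524 mol/s; y_V = 151.4 / 524 = 0.289.

0.289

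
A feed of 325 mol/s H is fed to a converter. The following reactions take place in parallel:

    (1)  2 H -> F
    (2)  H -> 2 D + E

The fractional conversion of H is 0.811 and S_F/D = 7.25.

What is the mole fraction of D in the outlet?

0.0817

Conversion of H: H consumed = 0.811 × 325 = 263.6 mol/s = 2ξ₁ + 1ξ₂.
Selectivity: 1ξ₁ / (2ξ₂) = 7.25 → ξ₁ = 14.5 ξ₂.
Substitute: (2·14.5 + 1) ξ₂ = 263.6 → ξ₂ = 8.786 mol/s, ξ₁ = 127.4 mol/s.
Outlet amounts (n = n₀ + Σ ν·ξ):
  H: 325 − 2(127.4) − 1(8.786) = 61.42
  F: 0 + 1(127.4) = 127.4
  D: 0 + 2(8.786) = 17.57
  E: 0 + 1(8.786) = 8.786
Total out = 215.2 mol/s; y_D = 17.57 / 215.2 = 0.08166.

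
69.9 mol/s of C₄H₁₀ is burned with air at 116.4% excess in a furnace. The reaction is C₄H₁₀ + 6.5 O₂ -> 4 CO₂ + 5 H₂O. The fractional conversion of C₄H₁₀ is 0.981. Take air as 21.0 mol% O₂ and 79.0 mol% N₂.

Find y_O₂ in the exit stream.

0.111

Stoichiometric O₂ = 6.5 × 69.9 = 454.4 mol/s; O₂ fed = 454.4 × 2.164 = 983.2 mol/s.
N₂ fed = 983.2 × 79/21 = 3699 mol/s.
Fuel reacted = 0.981 × 69.9 → ξ = 68.57 mol/s.
Outlet (n = n₀ + ν ξ):
  C₄H₁₀: 69.9 − 1(68.57) = 1.328
  O₂: 983.2 − 6.5(68.57) = 537.5
  N₂: 3699 (inert)
  CO₂: 0 + 4(68.57) = 274.3
  H₂O: 0 + 5(68.57) = 342.9
Total out = 4855 mol/s; y_O₂ = 537.5 / 4855 = 0.1107.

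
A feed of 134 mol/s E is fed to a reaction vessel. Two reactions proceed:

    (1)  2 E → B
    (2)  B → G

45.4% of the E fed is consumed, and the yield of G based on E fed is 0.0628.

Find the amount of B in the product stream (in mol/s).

22 mol/s

Conversion of E: E consumed = 2ξ₁ = 0.454 × 134 → ξ₁ = 30.42 mol/s.
Yield of G: 1ξ₂ / 134 = 0.0628 → ξ₂ = 8.415 mol/s.
Outlet amounts (n = n₀ + Σ ν·ξ):
  E: 134 − 2(30.42) = 73.16
  B: 0 + 1(30.42) − 1(8.415) = 22
  G: 0 + 1(8.415) = 8.415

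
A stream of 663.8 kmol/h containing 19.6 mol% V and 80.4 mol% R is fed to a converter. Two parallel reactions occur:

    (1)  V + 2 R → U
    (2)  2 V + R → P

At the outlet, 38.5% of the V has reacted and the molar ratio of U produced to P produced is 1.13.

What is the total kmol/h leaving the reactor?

596 kmol/h

Conversion of V: V consumed = 0.385 × 130.1 = 50.09 kmol/h = 1ξ₁ + 2ξ₂.
Selectivity: 1ξ₁ / (1ξ₂) = 1.13 → ξ₁ = 1.13 ξ₂.
Substitute: (1·1.13 + 2) ξ₂ = 50.09 → ξ₂ = 16 kmol/h, ξ₁ = 18.08 kmol/h.
Outlet amounts (n = n₀ + Σ ν·ξ):
  V: 130.1 − 1(18.08) − 2(16) = 80.01
  R: 533.7 − 2(18.08) − 1(16) = 481.5
  U: 0 + 1(18.08) = 18.08
  P: 0 + 1(16) = 16
Total out = 80.01 + 481.5 + 18.08 + 16 = 595.6 kmol/h.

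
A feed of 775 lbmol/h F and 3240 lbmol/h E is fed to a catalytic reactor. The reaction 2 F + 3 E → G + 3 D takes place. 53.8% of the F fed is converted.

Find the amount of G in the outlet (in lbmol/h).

F reacted = 0.538 × 775 = 417 lbmol/h; ν_F = −2, so ξ = 417/2 = 208.5 lbmol/h.
Outlet amounts (n = n₀ + ν ξ):
  F: 775 − 2(208.5) = 358
  E: 3240 − 3(208.5) = 2615
  G: 0 + 1(208.5) = 208.5
  D: 0 + 3(208.5) = 625.4

208 lbmol/h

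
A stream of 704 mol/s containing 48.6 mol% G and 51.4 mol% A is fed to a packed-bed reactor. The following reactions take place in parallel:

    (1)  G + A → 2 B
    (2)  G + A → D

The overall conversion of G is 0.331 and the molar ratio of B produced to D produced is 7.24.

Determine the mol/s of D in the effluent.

Conversion of G: G consumed = 0.331 × 342.1 = 113.2 mol/s = 1ξ₁ + 1ξ₂.
Selectivity: 2ξ₁ / (1ξ₂) = 7.24 → ξ₁ = 3.62 ξ₂.
Substitute: (1·3.62 + 1) ξ₂ = 113.2 → ξ₂ = 24.51 mol/s, ξ₁ = 88.74 mol/s.
Outlet amounts (n = n₀ + Σ ν·ξ):
  G: 342.1 − 1(88.74) − 1(24.51) = 228.9
  A: 361.9 − 1(88.74) − 1(24.51) = 248.6
  B: 0 + 2(88.74) = 177.5
  D: 0 + 1(24.51) = 24.51

24.5 mol/s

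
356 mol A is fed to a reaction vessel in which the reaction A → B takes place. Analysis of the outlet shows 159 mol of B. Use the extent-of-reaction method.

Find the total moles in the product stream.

356 mol

For B: n = n₀ + 1ξ → 159 = 0 + 1ξ, giving ξ = 159 mol.
Outlet amounts (n = n₀ + ν ξ):
  A: 356 − 1(159) = 197
  B: 0 + 1(159) = 159
Total out = 197 + 159 = 356 mol.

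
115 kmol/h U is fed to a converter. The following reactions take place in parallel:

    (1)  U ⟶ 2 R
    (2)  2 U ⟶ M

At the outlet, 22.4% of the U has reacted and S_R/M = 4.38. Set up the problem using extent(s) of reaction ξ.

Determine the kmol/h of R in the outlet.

Conversion of U: U consumed = 0.224 × 115 = 25.76 kmol/h = 1ξ₁ + 2ξ₂.
Selectivity: 2ξ₁ / (1ξ₂) = 4.38 → ξ₁ = 2.19 ξ₂.
Substitute: (1·2.19 + 2) ξ₂ = 25.76 → ξ₂ = 6.148 kmol/h, ξ₁ = 13.46 kmol/h.
Outlet amounts (n = n₀ + Σ ν·ξ):
  U: 115 − 1(13.46) − 2(6.148) = 89.24
  R: 0 + 2(13.46) = 26.93
  M: 0 + 1(6.148) = 6.148

26.9 kmol/h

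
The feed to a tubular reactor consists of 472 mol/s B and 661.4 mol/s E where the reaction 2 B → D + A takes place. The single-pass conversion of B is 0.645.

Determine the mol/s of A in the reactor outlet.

152 mol/s

B reacted = 0.645 × 472 = 304.4 mol/s; ν_B = −2, so ξ = 304.4/2 = 152.2 mol/s.
Outlet amounts (n = n₀ + ν ξ):
  B: 472 − 2(152.2) = 167.6
  D: 0 + 1(152.2) = 152.2
  A: 0 + 1(152.2) = 152.2
  E: 661.4 (inert)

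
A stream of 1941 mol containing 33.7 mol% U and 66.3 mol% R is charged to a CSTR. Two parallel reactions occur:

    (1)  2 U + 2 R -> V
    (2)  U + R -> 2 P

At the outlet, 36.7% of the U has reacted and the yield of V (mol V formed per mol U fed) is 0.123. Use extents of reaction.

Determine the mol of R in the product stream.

1050 mol

Yield of V: 1ξ₁ / 654.1 = 0.123 → ξ₁ = 80.46 mol.
Conversion of U: 2ξ₁ + 1ξ₂ = 0.367 × 654.1 = 240.1 → ξ₂ = 79.15 mol.
Outlet amounts (n = n₀ + Σ ν·ξ):
  U: 654.1 − 2(80.46) − 1(79.15) = 414.1
  R: 1287 − 2(80.46) − 1(79.15) = 1047
  V: 0 + 1(80.46) = 80.46
  P: 0 + 2(79.15) = 158.3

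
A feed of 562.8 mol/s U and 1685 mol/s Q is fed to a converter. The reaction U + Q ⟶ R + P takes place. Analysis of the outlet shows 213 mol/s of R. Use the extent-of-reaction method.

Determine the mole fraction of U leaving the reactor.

For R: n = n₀ + 1ξ → 213 = 0 + 1ξ, giving ξ = 213 mol/s.
Outlet amounts (n = n₀ + ν ξ):
  U: 562.8 − 1(213) = 349.8
  Q: 1685 − 1(213) = 1472
  R: 0 + 1(213) = 213
  P: 0 + 1(213) = 213
Total out = 2248 mol/s; y_U = 349.8 / 2248 = 0.1556.

0.156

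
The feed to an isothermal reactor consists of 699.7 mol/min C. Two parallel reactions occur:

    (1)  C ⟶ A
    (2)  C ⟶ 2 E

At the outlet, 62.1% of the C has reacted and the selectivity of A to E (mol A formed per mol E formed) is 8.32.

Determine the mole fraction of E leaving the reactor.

Conversion of C: C consumed = 0.621 × 699.7 = 434.5 mol/min = 1ξ₁ + 1ξ₂.
Selectivity: 1ξ₁ / (2ξ₂) = 8.32 → ξ₁ = 16.64 ξ₂.
Substitute: (1·16.64 + 1) ξ₂ = 434.5 → ξ₂ = 24.63 mol/min, ξ₁ = 409.9 mol/min.
Outlet amounts (n = n₀ + Σ ν·ξ):
  C: 699.7 − 1(409.9) − 1(24.63) = 265.2
  A: 0 + 1(409.9) = 409.9
  E: 0 + 2(24.63) = 49.26
Total out = 724.3 mol/min; y_E = 49.26 / 724.3 = 0.06801.

0.068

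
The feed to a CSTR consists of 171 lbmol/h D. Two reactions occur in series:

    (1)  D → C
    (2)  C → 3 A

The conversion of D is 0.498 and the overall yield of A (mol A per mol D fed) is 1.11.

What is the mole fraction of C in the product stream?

Conversion of D: D consumed = 1ξ₁ = 0.498 × 171 → ξ₁ = 85.16 lbmol/h.
Yield of A: 3ξ₂ / 171 = 1.11 → ξ₂ = 63.27 lbmol/h.
Outlet amounts (n = n₀ + Σ ν·ξ):
  D: 171 − 1(85.16) = 85.84
  C: 0 + 1(85.16) − 1(63.27) = 21.89
  A: 0 + 3(63.27) = 189.8
Total out = 297.5 lbmol/h; y_C = 21.89 / 297.5 = 0.07356.

0.0736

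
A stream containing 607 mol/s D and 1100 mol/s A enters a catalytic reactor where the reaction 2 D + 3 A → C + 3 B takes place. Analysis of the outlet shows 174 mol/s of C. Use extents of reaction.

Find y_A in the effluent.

For C: n = n₀ + 1ξ → 174 = 0 + 1ξ, giving ξ = 174 mol/s.
Outlet amounts (n = n₀ + ν ξ):
  D: 607 − 2(174) = 259
  A: 1100 − 3(174) = 578
  C: 0 + 1(174) = 174
  B: 0 + 3(174) = 522
Total out = 1533 mol/s; y_A = 578 / 1533 = 0.377.

0.377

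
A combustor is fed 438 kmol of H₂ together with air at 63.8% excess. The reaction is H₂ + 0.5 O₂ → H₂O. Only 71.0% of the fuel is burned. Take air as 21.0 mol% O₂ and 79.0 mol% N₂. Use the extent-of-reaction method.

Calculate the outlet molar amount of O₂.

Stoichiometric O₂ = 0.5 × 438 = 219 kmol; O₂ fed = 219 × 1.638 = 358.7 kmol.
N₂ fed = 358.7 × 79/21 = 1349 kmol.
Fuel reacted = 0.71 × 438 → ξ = 311 kmol.
Outlet (n = n₀ + ν ξ):
  H₂: 438 − 1(311) = 127
  O₂: 358.7 − 0.5(311) = 203.2
  N₂: 1349 (inert)
  H₂O: 0 + 1(311) = 311

203 kmol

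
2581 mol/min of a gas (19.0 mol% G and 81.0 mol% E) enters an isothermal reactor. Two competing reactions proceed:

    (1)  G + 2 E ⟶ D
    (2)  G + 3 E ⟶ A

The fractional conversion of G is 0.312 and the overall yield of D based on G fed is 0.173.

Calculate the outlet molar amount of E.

1720 mol/min

Yield of D: 1ξ₁ / 490.4 = 0.173 → ξ₁ = 84.84 mol/min.
Conversion of G: 1ξ₁ + 1ξ₂ = 0.312 × 490.4 = 153 → ξ₂ = 68.16 mol/min.
Outlet amounts (n = n₀ + Σ ν·ξ):
  G: 490.4 − 1(84.84) − 1(68.16) = 337.4
  E: 2091 − 2(84.84) − 3(68.16) = 1716
  D: 0 + 1(84.84) = 84.84
  A: 0 + 1(68.16) = 68.16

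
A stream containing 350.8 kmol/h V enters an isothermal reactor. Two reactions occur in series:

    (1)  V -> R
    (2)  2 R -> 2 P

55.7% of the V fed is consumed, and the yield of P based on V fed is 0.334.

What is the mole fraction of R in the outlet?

0.223

Conversion of V: V consumed = 1ξ₁ = 0.557 × 350.8 → ξ₁ = 195.4 kmol/h.
Yield of P: 2ξ₂ / 350.8 = 0.334 → ξ₂ = 58.58 kmol/h.
Outlet amounts (n = n₀ + Σ ν·ξ):
  V: 350.8 − 1(195.4) = 155.4
  R: 0 + 1(195.4) − 2(58.58) = 78.23
  P: 0 + 2(58.58) = 117.2
Total out = 350.8 kmol/h; y_R = 78.23 / 350.8 = 0.223.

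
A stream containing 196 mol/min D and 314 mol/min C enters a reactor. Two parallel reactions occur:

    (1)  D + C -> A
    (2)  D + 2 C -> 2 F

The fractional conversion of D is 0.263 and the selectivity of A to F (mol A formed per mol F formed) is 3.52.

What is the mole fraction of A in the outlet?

Conversion of D: D consumed = 0.263 × 196 = 51.55 mol/min = 1ξ₁ + 1ξ₂.
Selectivity: 1ξ₁ / (2ξ₂) = 3.52 → ξ₁ = 7.04 ξ₂.
Substitute: (1·7.04 + 1) ξ₂ = 51.55 → ξ₂ = 6.411 mol/min, ξ₁ = 45.14 mol/min.
Outlet amounts (n = n₀ + Σ ν·ξ):
  D: 196 − 1(45.14) − 1(6.411) = 144.5
  C: 314 − 1(45.14) − 2(6.411) = 256
  A: 0 + 1(45.14) = 45.14
  F: 0 + 2(6.411) = 12.82
Total out = 458.5 mol/min; y_A = 45.14 / 458.5 = 0.09845.

0.0985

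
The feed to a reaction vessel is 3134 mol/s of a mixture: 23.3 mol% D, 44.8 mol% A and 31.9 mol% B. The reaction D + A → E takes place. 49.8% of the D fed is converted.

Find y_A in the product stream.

D reacted = 0.498 × 730.2 = 363.7 mol/s; ν_D = −1, so ξ = 363.7/1 = 363.7 mol/s.
Outlet amounts (n = n₀ + ν ξ):
  D: 730.2 − 1(363.7) = 366.6
  A: 1404 − 1(363.7) = 1040
  E: 0 + 1(363.7) = 363.7
  B: 999.7 (inert)
Total out = 2770 mol/s; y_A = 1040 / 2770 = 0.3755.

0.376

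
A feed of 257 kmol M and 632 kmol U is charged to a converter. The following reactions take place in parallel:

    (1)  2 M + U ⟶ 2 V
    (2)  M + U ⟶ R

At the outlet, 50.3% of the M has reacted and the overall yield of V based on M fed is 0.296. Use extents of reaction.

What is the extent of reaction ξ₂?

Yield of V: 2ξ₁ / 257 = 0.296 → ξ₁ = 38.04 kmol.
Conversion of M: 2ξ₁ + 1ξ₂ = 0.503 × 257 = 129.3 → ξ₂ = 53.2 kmol.
Outlet amounts (n = n₀ + Σ ν·ξ):
  M: 257 − 2(38.04) − 1(53.2) = 127.7
  U: 632 − 1(38.04) − 1(53.2) = 540.8
  V: 0 + 2(38.04) = 76.07
  R: 0 + 1(53.2) = 53.2

ξ₂ = 53.2 kmol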